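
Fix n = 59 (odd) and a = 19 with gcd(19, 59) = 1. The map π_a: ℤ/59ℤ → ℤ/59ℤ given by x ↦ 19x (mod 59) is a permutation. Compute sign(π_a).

+1

Orbit of 46 under x↦19x: [46, 48, 27, 41, 12, 51, 25]… (length divides ord_59(19)).
Decompose π into cycles: lengths [29, 29, 1] (3 cycles, including the fixed point 0).
With 3 cycles on 59 points, sign = (−1)^{59−3} = +1.
Check: (19/59) = +1 by Zolotarev.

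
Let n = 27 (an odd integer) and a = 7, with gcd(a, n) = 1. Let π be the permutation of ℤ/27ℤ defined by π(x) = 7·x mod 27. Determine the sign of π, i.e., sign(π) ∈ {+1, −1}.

+1

Orbit of 25 under x↦7x: [25, 13, 10, 16, 4, 1, 7]… (length divides ord_27(7)).
The orbit structure of x ↦ 7x mod 27: 7 orbits of sizes [9, 9, 3, 3, 1, 1, 1].
7 cycles on 27: each ℓ→(−1)^(ℓ−1), product (−1)^20 = +1.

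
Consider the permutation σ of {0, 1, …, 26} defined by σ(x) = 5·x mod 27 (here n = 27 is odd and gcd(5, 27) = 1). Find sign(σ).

Start at x=11: 11 → 1 → 5 → 25 → 17 → 4 → 20 → … (one orbit).
Cycle lengths of π_5 on ℤ/27ℤ: [18, 6, 2, 1]; 4 cycles in total.
sign(π) = (−1)^{n − #cycles} = (−1)^{27−4} = (−1)^23 = -1.

-1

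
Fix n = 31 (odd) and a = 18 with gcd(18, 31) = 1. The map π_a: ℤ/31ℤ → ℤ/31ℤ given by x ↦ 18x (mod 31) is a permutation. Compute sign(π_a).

+1

Trace 14: π^k(14) = [14, 4, 10, 25, 16, 9, 7] for k=0..6.
The orbit structure of x ↦ 18x mod 31: 3 orbits of sizes [15, 15, 1].
n − c = 31 − 3 = 28; sign = (−1)^28 = +1.
Check: (18/31) = +1 by Zolotarev.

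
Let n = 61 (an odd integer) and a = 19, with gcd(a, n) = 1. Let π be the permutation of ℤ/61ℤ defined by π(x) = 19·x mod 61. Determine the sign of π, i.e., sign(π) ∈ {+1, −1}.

Orbit of 4 under x↦19x: [4, 15, 41, 47, 39, 9, 49]… (length divides ord_61(19)).
Cycle lengths of π_19 on ℤ/61ℤ: [30, 30, 1]; 3 cycles in total.
n − c = 61 − 3 = 58; sign = (−1)^58 = +1.
Zolotarev: (19|61) = +1, matching the cycle-count sign.

+1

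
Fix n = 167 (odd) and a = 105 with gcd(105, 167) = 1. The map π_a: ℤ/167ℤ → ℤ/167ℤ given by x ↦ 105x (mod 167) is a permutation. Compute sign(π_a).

Orbit of 69 under x↦105x: [69, 64, 40, 25, 120, 75, 26]… (length divides ord_167(105)).
The orbit structure of x ↦ 105x mod 167: 2 orbits of sizes [166, 1].
167 − 2 = 165 transpositions; sign(π) = (−1)^165 = -1.

-1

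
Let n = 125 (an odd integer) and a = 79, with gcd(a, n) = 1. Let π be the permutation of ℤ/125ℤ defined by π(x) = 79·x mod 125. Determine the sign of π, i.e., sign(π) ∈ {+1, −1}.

+1

Orbit of 39 under x↦79x: [39, 81, 24, 21, 34, 61, 69]… (length divides ord_125(79)).
π_79 has 7 disjoint cycles with lengths [50, 50, 10, 10, 2, 2, 1] on {0,…,124}.
n − c = 125 − 7 = 118; sign = (−1)^118 = +1.
Check: (79/125) = +1 by Zolotarev.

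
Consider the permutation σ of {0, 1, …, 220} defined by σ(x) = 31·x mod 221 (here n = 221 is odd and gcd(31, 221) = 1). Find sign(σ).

Orbit of 168 under x↦31x: [168, 125, 118, 122, 25, 112, 157]… (length divides ord_221(31)).
Cycle lengths of π_31 on ℤ/221ℤ: [16, 16, 16, 16, 16, 16, 16, 16, 16, 16, 16, 16, 16, 4, 4, 4, 1]; 17 cycles in total.
Σ(ℓ_i−1) = 221−17 = 204; sign = (−1)^204 = +1.
(31|221)_J = +1 (Zolotarev's lemma cross-check).

+1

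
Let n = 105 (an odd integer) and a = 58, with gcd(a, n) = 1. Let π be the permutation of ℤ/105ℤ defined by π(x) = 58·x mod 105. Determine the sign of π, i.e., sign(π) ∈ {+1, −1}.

-1

Trace 64: π^k(64) = [64, 37, 46, 43, 79, 67, 1] for k=0..6.
18 cycles of lengths [12, 12, 12, 12, 12, 12, 4, 4, 4, 3, 3, 3, 3, 3, 3, 1, 1, 1].
18 cycles on 105: each ℓ→(−1)^(ℓ−1), product (−1)^87 = -1.
Via Zolotarev, sign(π_{58}) = (58|105) = -1.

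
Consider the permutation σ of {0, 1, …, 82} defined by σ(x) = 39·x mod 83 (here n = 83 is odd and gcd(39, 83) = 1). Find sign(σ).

Trace 66: π^k(66) = [66, 1, 39, 27, 57, 65, 45] for k=0..6.
2 cycles of lengths [82, 1].
Σ(ℓ_i−1) = 83−2 = 81; sign = (−1)^81 = -1.
The Jacobi symbol (39|83) = -1 (Zolotarev) agrees.

-1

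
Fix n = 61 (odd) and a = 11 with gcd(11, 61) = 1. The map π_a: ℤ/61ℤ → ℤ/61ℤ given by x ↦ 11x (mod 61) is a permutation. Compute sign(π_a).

Orbit of 50 under x↦11x: [50, 1, 11, 60]… (length divides ord_61(11)).
Cycle lengths of π_11 on ℤ/61ℤ: [4, 4, 4, 4, 4, 4, 4, 4, 4, 4, 4, 4, 4, 4, 4, 1]; 16 cycles in total.
Σ(ℓ_i−1) = 61−16 = 45; sign = (−1)^45 = -1.
Check: (11/61) = -1 by Zolotarev.

-1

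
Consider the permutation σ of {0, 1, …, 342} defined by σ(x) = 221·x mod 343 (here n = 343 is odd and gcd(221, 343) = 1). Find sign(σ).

Trace 331: π^k(331) = [331, 92, 95, 72, 134, 116, 254] for k=0..6.
π_221 has 7 disjoint cycles with lengths [147, 147, 21, 21, 3, 3, 1] on {0,…,342}.
n − c = 343 − 7 = 336; sign = (−1)^336 = +1.

+1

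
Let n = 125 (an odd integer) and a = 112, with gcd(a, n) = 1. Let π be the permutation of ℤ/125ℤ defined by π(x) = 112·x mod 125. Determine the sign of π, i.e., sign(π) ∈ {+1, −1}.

Orbit of 64 under x↦112x: [64, 43, 66, 17, 29, 123, 26]… (length divides ord_125(112)).
4 cycles of lengths [100, 20, 4, 1].
Σ(ℓ_i−1) = 125−4 = 121; sign = (−1)^121 = -1.

-1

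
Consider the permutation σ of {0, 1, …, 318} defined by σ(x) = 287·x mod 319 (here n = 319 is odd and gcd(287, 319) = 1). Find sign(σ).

-1

Start at x=133: 133 → 210 → 298 → 34 → 188 → 45 → 155 → … (one orbit).
π_287 has 22 disjoint cycles with lengths [28, 28, 28, 28, 28, 28, 28, 28, 28, 28, 28, 1, 1, 1, 1, 1, 1, 1, 1, 1, 1, 1] on {0,…,318}.
With 22 cycles on 319 points, sign = (−1)^{319−22} = -1.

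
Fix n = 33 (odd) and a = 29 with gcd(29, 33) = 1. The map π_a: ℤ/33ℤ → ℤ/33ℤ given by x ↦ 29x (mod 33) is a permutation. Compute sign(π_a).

+1

Trace 16: π^k(16) = [16, 2, 25, 32, 4, 17, 31] for k=0..6.
5 cycles of lengths [10, 10, 10, 2, 1].
With 5 cycles on 33 points, sign = (−1)^{33−5} = +1.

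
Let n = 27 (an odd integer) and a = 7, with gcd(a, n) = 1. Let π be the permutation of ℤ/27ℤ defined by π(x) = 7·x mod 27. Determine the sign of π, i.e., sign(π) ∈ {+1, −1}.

Orbit of 4 under x↦7x: [4, 1, 7, 22, 19, 25, 13]… (length divides ord_27(7)).
7 cycles of lengths [9, 9, 3, 3, 1, 1, 1].
sign(π) = (−1)^{n − #cycles} = (−1)^{27−7} = (−1)^20 = +1.
Via Zolotarev, sign(π_{7}) = (7|27) = +1.

+1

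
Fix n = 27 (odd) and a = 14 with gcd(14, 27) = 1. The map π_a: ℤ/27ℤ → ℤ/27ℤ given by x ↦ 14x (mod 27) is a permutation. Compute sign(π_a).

-1

Trace 23: π^k(23) = [23, 25, 26, 13, 20, 10, 5] for k=0..6.
Cycle lengths of π_14 on ℤ/27ℤ: [18, 6, 2, 1]; 4 cycles in total.
4 cycles on 27: each ℓ→(−1)^(ℓ−1), product (−1)^23 = -1.
The Jacobi symbol (14|27) = -1 (Zolotarev) agrees.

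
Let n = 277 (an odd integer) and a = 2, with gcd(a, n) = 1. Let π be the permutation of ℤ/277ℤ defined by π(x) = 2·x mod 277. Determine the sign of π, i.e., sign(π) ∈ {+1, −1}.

Orbit of 173 under x↦2x: [173, 69, 138, 276, 275, 273, 269]… (length divides ord_277(2)).
π_2 has 4 disjoint cycles with lengths [92, 92, 92, 1] on {0,…,276}.
277 − 4 = 273 transpositions; sign(π) = (−1)^273 = -1.
(2|277)_J = -1 (Zolotarev's lemma cross-check).

-1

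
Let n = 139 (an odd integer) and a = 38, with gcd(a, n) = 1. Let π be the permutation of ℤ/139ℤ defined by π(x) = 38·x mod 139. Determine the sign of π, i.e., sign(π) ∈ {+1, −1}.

+1

Orbit of 4 under x↦38x: [4, 13, 77, 7, 127, 100, 47]… (length divides ord_139(38)).
Cycle type of π: 69×2 + 1; total 3 cycles.
sign(π) = (−1)^{n − #cycles} = (−1)^{139−3} = (−1)^136 = +1.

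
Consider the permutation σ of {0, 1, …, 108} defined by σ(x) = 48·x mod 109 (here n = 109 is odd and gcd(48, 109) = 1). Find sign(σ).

+1

Orbit of 49 under x↦48x: [49, 63, 81, 73, 16, 5, 22]… (length divides ord_109(48)).
π_48 has 5 disjoint cycles with lengths [27, 27, 27, 27, 1] on {0,…,108}.
With 5 cycles on 109 points, sign = (−1)^{109−5} = +1.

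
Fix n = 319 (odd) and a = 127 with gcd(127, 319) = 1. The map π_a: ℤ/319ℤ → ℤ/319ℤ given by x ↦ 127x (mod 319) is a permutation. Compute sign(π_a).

Trace 184: π^k(184) = [184, 81, 79, 144, 105, 256, 293] for k=0..6.
π_127 has 5 disjoint cycles with lengths [140, 140, 28, 10, 1] on {0,…,318}.
319 − 5 = 314 transpositions; sign(π) = (−1)^314 = +1.
Zolotarev: (127|319) = +1, matching the cycle-count sign.

+1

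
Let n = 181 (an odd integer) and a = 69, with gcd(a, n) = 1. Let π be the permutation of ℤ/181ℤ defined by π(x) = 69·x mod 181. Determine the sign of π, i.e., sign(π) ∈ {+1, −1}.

Orbit of 96 under x↦69x: [96, 108, 31, 148, 76, 176, 17]… (length divides ord_181(69)).
π_69 has 2 disjoint cycles with lengths [180, 1] on {0,…,180}.
sign(π) = (−1)^{n − #cycles} = (−1)^{181−2} = (−1)^179 = -1.

-1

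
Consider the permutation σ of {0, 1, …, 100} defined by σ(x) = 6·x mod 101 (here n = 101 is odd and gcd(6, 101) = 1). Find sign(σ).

Start at x=17: 17 → 1 → 6 → 36 → 14 → 84 → 100 → … (one orbit).
The orbit structure of x ↦ 6x mod 101: 11 orbits of sizes [10, 10, 10, 10, 10, 10, 10, 10, 10, 10, 1].
Σ(ℓ_i−1) = 101−11 = 90; sign = (−1)^90 = +1.

+1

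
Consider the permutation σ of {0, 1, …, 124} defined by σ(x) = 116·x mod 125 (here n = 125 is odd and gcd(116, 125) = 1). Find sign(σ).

Trace 21: π^k(21) = [21, 61, 76, 66, 31, 96, 11] for k=0..6.
The orbit structure of x ↦ 116x mod 125: 13 orbits of sizes [25, 25, 25, 25, 5, 5, 5, 5, 1, 1, 1, 1, 1].
sign(π) = (−1)^{n − #cycles} = (−1)^{125−13} = (−1)^112 = +1.
Via Zolotarev, sign(π_{116}) = (116|125) = +1.

+1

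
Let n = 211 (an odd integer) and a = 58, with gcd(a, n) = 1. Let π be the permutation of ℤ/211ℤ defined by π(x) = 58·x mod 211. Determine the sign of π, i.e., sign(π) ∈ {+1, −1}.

+1

Start at x=123: 123 → 171 → 1 → 58 → 199 → 148 → 144 → 123 (one orbit).
Decompose π into cycles: lengths [7, 7, 7, 7, 7, 7, 7, 7, 7, 7, 7, 7, 7, 7, 7, 7, 7, 7, 7, 7, 7, 7, 7, 7, 7, 7, 7, 7, 7, 7, 1] (31 cycles, including the fixed point 0).
sign(π) = (−1)^{n − #cycles} = (−1)^{211−31} = (−1)^180 = +1.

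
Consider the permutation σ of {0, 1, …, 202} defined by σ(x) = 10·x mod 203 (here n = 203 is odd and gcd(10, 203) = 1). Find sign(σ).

Orbit of 68 under x↦10x: [68, 71, 101, 198, 153, 109, 75]… (length divides ord_203(10)).
Cycle lengths of π_10 on ℤ/203ℤ: [84, 84, 28, 6, 1]; 5 cycles in total.
sign(π) = (−1)^{n − #cycles} = (−1)^{203−5} = (−1)^198 = +1.

+1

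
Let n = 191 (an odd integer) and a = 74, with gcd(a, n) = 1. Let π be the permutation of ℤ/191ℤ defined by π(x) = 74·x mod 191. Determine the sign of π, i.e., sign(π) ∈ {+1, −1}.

-1

Trace 70: π^k(70) = [70, 23, 174, 79, 116, 180, 141] for k=0..6.
Cycle lengths of π_74 on ℤ/191ℤ: [190, 1]; 2 cycles in total.
Σ(ℓ_i−1) = 191−2 = 189; sign = (−1)^189 = -1.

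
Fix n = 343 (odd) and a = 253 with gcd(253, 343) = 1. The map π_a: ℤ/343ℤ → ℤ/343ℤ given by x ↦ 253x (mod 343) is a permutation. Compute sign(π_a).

Start at x=281: 281 → 92 → 295 → 204 → 162 → 169 → 225 → … (one orbit).
Cycle lengths of π_253 on ℤ/343ℤ: [49, 49, 49, 49, 49, 49, 7, 7, 7, 7, 7, 7, 1, 1, 1, 1, 1, 1, 1]; 19 cycles in total.
Σ(ℓ_i−1) = 343−19 = 324; sign = (−1)^324 = +1.

+1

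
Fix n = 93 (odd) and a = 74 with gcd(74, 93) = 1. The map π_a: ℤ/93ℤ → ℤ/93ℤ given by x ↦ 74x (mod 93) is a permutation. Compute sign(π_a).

+1

Trace 67: π^k(67) = [67, 29, 7, 53, 16, 68, 10] for k=0..6.
The orbit structure of x ↦ 74x mod 93: 5 orbits of sizes [30, 30, 30, 2, 1].
sign(π) = (−1)^{n − #cycles} = (−1)^{93−5} = (−1)^88 = +1.
Via Zolotarev, sign(π_{74}) = (74|93) = +1.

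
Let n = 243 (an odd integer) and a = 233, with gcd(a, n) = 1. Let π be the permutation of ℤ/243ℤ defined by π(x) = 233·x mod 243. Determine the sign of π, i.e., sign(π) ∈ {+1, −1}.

-1

Start at x=35: 35 → 136 → 98 → 235 → 80 → 172 → 224 → … (one orbit).
π_233 has 14 disjoint cycles with lengths [54, 54, 54, 18, 18, 18, 6, 6, 6, 2, 2, 2, 2, 1] on {0,…,242}.
14 cycles on 243: each ℓ→(−1)^(ℓ−1), product (−1)^229 = -1.
(233|243)_J = -1 (Zolotarev's lemma cross-check).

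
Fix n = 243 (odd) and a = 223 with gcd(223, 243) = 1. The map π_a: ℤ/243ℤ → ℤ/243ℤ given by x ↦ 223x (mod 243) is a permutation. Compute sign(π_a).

+1

Orbit of 61 under x↦223x: [61, 238, 100, 187, 148, 199, 151]… (length divides ord_243(223)).
π_223 has 11 disjoint cycles with lengths [81, 81, 27, 27, 9, 9, 3, 3, 1, 1, 1] on {0,…,242}.
Σ(ℓ_i−1) = 243−11 = 232; sign = (−1)^232 = +1.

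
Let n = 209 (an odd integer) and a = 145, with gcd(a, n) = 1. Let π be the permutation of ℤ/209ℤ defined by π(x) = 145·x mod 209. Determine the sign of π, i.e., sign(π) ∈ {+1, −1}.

Trace 159: π^k(159) = [159, 65, 20, 183, 201, 94, 45] for k=0..6.
Decompose π into cycles: lengths [30, 30, 30, 30, 30, 30, 10, 6, 6, 6, 1] (11 cycles, including the fixed point 0).
n − c = 209 − 11 = 198; sign = (−1)^198 = +1.
Via Zolotarev, sign(π_{145}) = (145|209) = +1.

+1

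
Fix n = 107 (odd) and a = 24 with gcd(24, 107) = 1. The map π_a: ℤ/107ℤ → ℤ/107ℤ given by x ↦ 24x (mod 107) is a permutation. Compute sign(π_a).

Start at x=26: 26 → 89 → 103 → 11 → 50 → 23 → 17 → … (one orbit).
2 cycles of lengths [106, 1].
sign(π) = (−1)^{n − #cycles} = (−1)^{107−2} = (−1)^105 = -1.

-1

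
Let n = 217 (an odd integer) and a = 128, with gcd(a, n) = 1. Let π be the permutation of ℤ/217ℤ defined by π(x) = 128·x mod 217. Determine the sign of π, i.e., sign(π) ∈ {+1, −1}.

Orbit of 163 under x↦128x: [163, 32, 190, 16, 95, 8, 156]… (length divides ord_217(128)).
Cycle lengths of π_128 on ℤ/217ℤ: [15, 15, 15, 15, 15, 15, 15, 15, 15, 15, 15, 15, 5, 5, 5, 5, 5, 5, 3, 3, 1]; 21 cycles in total.
n − c = 217 − 21 = 196; sign = (−1)^196 = +1.
Check: (128/217) = +1 by Zolotarev.

+1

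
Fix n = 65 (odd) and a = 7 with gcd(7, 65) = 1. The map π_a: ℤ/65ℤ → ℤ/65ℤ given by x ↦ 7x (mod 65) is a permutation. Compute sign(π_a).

+1

Trace 1: π^k(1) = [1, 7, 49, 18, 61, 37, 64] for k=0..6.
Cycle lengths of π_7 on ℤ/65ℤ: [12, 12, 12, 12, 12, 4, 1]; 7 cycles in total.
sign(π) = (−1)^{n − #cycles} = (−1)^{65−7} = (−1)^58 = +1.
Check: (7/65) = +1 by Zolotarev.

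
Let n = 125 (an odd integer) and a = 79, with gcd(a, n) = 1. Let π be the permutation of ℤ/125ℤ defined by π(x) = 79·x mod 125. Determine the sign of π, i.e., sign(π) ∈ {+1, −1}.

Orbit of 71 under x↦79x: [71, 109, 111, 19, 1, 79, 116]… (length divides ord_125(79)).
π_79 has 7 disjoint cycles with lengths [50, 50, 10, 10, 2, 2, 1] on {0,…,124}.
125 − 7 = 118 transpositions; sign(π) = (−1)^118 = +1.
The Jacobi symbol (79|125) = +1 (Zolotarev) agrees.

+1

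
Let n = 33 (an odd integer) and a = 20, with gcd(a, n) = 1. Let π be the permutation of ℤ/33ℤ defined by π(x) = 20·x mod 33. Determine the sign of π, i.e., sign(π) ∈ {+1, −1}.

Trace 23: π^k(23) = [23, 31, 26, 25, 5, 1, 20] for k=0..6.
6 cycles of lengths [10, 10, 5, 5, 2, 1].
33 − 6 = 27 transpositions; sign(π) = (−1)^27 = -1.
(20|33)_J = -1 (Zolotarev's lemma cross-check).

-1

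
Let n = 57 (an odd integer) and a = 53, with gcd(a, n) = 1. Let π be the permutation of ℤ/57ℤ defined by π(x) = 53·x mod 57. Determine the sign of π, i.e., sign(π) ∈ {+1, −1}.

+1

Orbit of 16 under x↦53x: [16, 50, 28, 2, 49, 32, 43]… (length divides ord_57(53)).
Cycle type of π: 18×3 + 2 + 1; total 5 cycles.
57 − 5 = 52 transpositions; sign(π) = (−1)^52 = +1.
Via Zolotarev, sign(π_{53}) = (53|57) = +1.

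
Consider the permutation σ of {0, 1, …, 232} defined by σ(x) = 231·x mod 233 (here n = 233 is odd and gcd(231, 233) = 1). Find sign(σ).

Orbit of 196 under x↦231x: [196, 74, 85, 63, 107, 19, 195]… (length divides ord_233(231)).
Cycle lengths of π_231 on ℤ/233ℤ: [58, 58, 58, 58, 1]; 5 cycles in total.
5 cycles on 233: each ℓ→(−1)^(ℓ−1), product (−1)^228 = +1.
Check: (231/233) = +1 by Zolotarev.

+1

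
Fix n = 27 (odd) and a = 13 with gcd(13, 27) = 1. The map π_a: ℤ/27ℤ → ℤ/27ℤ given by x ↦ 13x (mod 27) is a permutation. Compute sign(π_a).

+1

Orbit of 22 under x↦13x: [22, 16, 19, 4, 25, 1, 13]… (length divides ord_27(13)).
π_13 has 7 disjoint cycles with lengths [9, 9, 3, 3, 1, 1, 1] on {0,…,26}.
With 7 cycles on 27 points, sign = (−1)^{27−7} = +1.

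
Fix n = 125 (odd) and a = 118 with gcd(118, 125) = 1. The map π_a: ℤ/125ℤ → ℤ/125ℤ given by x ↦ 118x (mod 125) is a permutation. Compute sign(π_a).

-1

Start at x=49: 49 → 32 → 26 → 68 → 24 → 82 → 51 → … (one orbit).
Decompose π into cycles: lengths [20, 20, 20, 20, 20, 4, 4, 4, 4, 4, 4, 1] (12 cycles, including the fixed point 0).
sign(π) = (−1)^{n − #cycles} = (−1)^{125−12} = (−1)^113 = -1.
(118|125)_J = -1 (Zolotarev's lemma cross-check).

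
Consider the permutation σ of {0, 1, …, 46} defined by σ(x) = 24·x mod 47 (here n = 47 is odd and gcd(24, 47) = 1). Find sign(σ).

+1

Trace 7: π^k(7) = [7, 27, 37, 42, 21, 34, 17] for k=0..6.
3 cycles of lengths [23, 23, 1].
sign(π) = (−1)^{n − #cycles} = (−1)^{47−3} = (−1)^44 = +1.
Check: (24/47) = +1 by Zolotarev.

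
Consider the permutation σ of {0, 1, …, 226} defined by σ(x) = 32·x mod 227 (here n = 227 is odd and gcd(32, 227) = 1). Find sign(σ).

Trace 208: π^k(208) = [208, 73, 66, 69, 165, 59, 72] for k=0..6.
2 cycles of lengths [226, 1].
2 cycles on 227: each ℓ→(−1)^(ℓ−1), product (−1)^225 = -1.

-1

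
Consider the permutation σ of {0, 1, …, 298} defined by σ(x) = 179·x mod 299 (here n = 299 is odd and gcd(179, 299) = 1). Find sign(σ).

+1

Trace 246: π^k(246) = [246, 81, 147, 1, 179, 48, 220] for k=0..6.
Cycle lengths of π_179 on ℤ/299ℤ: [66, 66, 66, 66, 11, 11, 6, 6, 1]; 9 cycles in total.
9 cycles on 299: each ℓ→(−1)^(ℓ−1), product (−1)^290 = +1.
(179|299)_J = +1 (Zolotarev's lemma cross-check).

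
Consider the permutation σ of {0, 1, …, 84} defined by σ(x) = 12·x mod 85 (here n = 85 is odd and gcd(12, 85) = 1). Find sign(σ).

Trace 22: π^k(22) = [22, 9, 23, 21, 82, 49, 78] for k=0..6.
π_12 has 7 disjoint cycles with lengths [16, 16, 16, 16, 16, 4, 1] on {0,…,84}.
sign(π) = (−1)^{n − #cycles} = (−1)^{85−7} = (−1)^78 = +1.
Zolotarev: (12|85) = +1, matching the cycle-count sign.

+1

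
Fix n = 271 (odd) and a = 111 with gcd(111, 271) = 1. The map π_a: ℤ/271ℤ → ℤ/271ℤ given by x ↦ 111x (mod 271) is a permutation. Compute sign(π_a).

Start at x=88: 88 → 12 → 248 → 157 → 83 → 270 → 160 → … (one orbit).
The orbit structure of x ↦ 111x mod 271: 6 orbits of sizes [54, 54, 54, 54, 54, 1].
271 − 6 = 265 transpositions; sign(π) = (−1)^265 = -1.
The Jacobi symbol (111|271) = -1 (Zolotarev) agrees.

-1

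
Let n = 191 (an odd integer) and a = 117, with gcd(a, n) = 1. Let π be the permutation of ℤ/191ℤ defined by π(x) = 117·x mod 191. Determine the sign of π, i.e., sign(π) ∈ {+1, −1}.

+1

Start at x=46: 46 → 34 → 158 → 150 → 169 → 100 → 49 → … (one orbit).
3 cycles of lengths [95, 95, 1].
With 3 cycles on 191 points, sign = (−1)^{191−3} = +1.
(117|191)_J = +1 (Zolotarev's lemma cross-check).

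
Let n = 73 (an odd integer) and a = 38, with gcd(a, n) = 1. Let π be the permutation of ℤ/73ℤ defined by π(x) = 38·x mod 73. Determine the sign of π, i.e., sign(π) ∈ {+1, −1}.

Orbit of 71 under x↦38x: [71, 70, 32, 48, 72, 35, 16]… (length divides ord_73(38)).
π_38 has 3 disjoint cycles with lengths [36, 36, 1] on {0,…,72}.
3 cycles on 73: each ℓ→(−1)^(ℓ−1), product (−1)^70 = +1.
Check: (38/73) = +1 by Zolotarev.

+1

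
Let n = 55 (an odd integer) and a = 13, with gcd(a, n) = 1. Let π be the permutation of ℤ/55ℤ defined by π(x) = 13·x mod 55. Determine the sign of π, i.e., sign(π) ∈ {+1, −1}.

+1

Trace 17: π^k(17) = [17, 1, 13, 4, 52, 16, 43] for k=0..6.
Decompose π into cycles: lengths [20, 20, 10, 4, 1] (5 cycles, including the fixed point 0).
With 5 cycles on 55 points, sign = (−1)^{55−5} = +1.
(13|55)_J = +1 (Zolotarev's lemma cross-check).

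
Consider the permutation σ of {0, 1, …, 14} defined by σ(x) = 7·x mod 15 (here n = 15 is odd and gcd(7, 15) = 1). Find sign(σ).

Start at x=7: 7 → 4 → 13 → 1 → 7 (one orbit).
π_7 has 6 disjoint cycles with lengths [4, 4, 4, 1, 1, 1] on {0,…,14}.
15 − 6 = 9 transpositions; sign(π) = (−1)^9 = -1.

-1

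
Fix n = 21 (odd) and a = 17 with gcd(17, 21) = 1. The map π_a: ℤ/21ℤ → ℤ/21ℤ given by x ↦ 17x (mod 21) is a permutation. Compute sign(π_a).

+1

Orbit of 5 under x↦17x: [5, 1, 17, 16, 20, 4]… (length divides ord_21(17)).
π_17 has 5 disjoint cycles with lengths [6, 6, 6, 2, 1] on {0,…,20}.
Σ(ℓ_i−1) = 21−5 = 16; sign = (−1)^16 = +1.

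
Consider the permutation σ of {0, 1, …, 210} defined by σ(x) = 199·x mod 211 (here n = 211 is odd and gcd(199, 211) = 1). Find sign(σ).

Orbit of 123 under x↦199x: [123, 1, 199, 144, 171, 58, 148]… (length divides ord_211(199)).
Decompose π into cycles: lengths [7, 7, 7, 7, 7, 7, 7, 7, 7, 7, 7, 7, 7, 7, 7, 7, 7, 7, 7, 7, 7, 7, 7, 7, 7, 7, 7, 7, 7, 7, 1] (31 cycles, including the fixed point 0).
sign(π) = (−1)^{n − #cycles} = (−1)^{211−31} = (−1)^180 = +1.

+1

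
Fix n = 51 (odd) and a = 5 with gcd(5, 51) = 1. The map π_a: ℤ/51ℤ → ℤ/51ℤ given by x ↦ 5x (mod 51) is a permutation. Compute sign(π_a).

+1

Orbit of 16 under x↦5x: [16, 29, 43, 11, 4, 20, 49]… (length divides ord_51(5)).
The orbit structure of x ↦ 5x mod 51: 5 orbits of sizes [16, 16, 16, 2, 1].
n − c = 51 − 5 = 46; sign = (−1)^46 = +1.
(5|51)_J = +1 (Zolotarev's lemma cross-check).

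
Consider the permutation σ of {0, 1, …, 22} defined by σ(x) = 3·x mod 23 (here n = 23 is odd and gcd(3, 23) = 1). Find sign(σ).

+1

Orbit of 1 under x↦3x: [1, 3, 9, 4, 12, 13, 16]… (length divides ord_23(3)).
Cycle lengths of π_3 on ℤ/23ℤ: [11, 11, 1]; 3 cycles in total.
Σ(ℓ_i−1) = 23−3 = 20; sign = (−1)^20 = +1.
Via Zolotarev, sign(π_{3}) = (3|23) = +1.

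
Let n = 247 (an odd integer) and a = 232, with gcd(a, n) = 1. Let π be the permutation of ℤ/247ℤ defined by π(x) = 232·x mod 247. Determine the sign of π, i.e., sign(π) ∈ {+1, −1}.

-1

Trace 225: π^k(225) = [225, 83, 237, 150, 220, 158, 100] for k=0..6.
Cycle lengths of π_232 on ℤ/247ℤ: [36, 36, 36, 36, 36, 36, 12, 9, 9, 1]; 10 cycles in total.
Σ(ℓ_i−1) = 247−10 = 237; sign = (−1)^237 = -1.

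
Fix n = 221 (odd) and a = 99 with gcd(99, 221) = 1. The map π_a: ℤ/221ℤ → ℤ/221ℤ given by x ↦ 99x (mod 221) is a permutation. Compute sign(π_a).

Orbit of 57 under x↦99x: [57, 118, 190, 25, 44, 157, 73]… (length divides ord_221(99)).
π_99 has 17 disjoint cycles with lengths [16, 16, 16, 16, 16, 16, 16, 16, 16, 16, 16, 16, 16, 4, 4, 4, 1] on {0,…,220}.
221 − 17 = 204 transpositions; sign(π) = (−1)^204 = +1.
The Jacobi symbol (99|221) = +1 (Zolotarev) agrees.

+1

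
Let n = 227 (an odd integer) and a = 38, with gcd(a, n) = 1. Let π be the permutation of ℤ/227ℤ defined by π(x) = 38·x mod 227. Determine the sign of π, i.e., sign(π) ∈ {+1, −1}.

-1

Trace 129: π^k(129) = [129, 135, 136, 174, 29, 194, 108] for k=0..6.
Cycle type of π: 226 + 1; total 2 cycles.
2 cycles on 227: each ℓ→(−1)^(ℓ−1), product (−1)^225 = -1.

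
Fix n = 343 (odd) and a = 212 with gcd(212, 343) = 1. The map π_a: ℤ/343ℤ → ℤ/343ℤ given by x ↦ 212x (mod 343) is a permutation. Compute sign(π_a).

Trace 170: π^k(170) = [170, 25, 155, 275, 333, 281, 233] for k=0..6.
The orbit structure of x ↦ 212x mod 343: 7 orbits of sizes [147, 147, 21, 21, 3, 3, 1].
n − c = 343 − 7 = 336; sign = (−1)^336 = +1.

+1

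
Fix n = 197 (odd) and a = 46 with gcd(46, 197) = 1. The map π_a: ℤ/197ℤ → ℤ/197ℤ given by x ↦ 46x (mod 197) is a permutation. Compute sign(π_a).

-1

Orbit of 131 under x↦46x: [131, 116, 17, 191, 118, 109, 89]… (length divides ord_197(46)).
2 cycles of lengths [196, 1].
With 2 cycles on 197 points, sign = (−1)^{197−2} = -1.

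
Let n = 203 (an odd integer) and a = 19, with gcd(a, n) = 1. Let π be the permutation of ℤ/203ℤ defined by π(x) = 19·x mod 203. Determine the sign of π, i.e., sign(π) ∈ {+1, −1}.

+1

Start at x=104: 104 → 149 → 192 → 197 → 89 → 67 → 55 → … (one orbit).
5 cycles of lengths [84, 84, 28, 6, 1].
5 cycles on 203: each ℓ→(−1)^(ℓ−1), product (−1)^198 = +1.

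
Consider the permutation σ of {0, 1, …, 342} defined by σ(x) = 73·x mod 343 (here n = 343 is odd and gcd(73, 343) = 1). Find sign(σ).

-1

Orbit of 314 under x↦73x: [314, 284, 152, 120, 185, 128, 83]… (length divides ord_343(73)).
The orbit structure of x ↦ 73x mod 343: 4 orbits of sizes [294, 42, 6, 1].
343 − 4 = 339 transpositions; sign(π) = (−1)^339 = -1.
(73|343)_J = -1 (Zolotarev's lemma cross-check).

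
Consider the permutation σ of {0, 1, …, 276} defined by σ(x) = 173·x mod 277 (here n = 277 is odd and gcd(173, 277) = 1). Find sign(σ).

-1

Trace 239: π^k(239) = [239, 74, 60, 131, 226, 41, 168] for k=0..6.
The orbit structure of x ↦ 173x mod 277: 4 orbits of sizes [92, 92, 92, 1].
277 − 4 = 273 transpositions; sign(π) = (−1)^273 = -1.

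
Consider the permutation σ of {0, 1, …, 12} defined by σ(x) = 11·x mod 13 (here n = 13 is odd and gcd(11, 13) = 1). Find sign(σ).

Orbit of 6 under x↦11x: [6, 1, 11, 4, 5, 3, 7]… (length divides ord_13(11)).
Cycle lengths of π_11 on ℤ/13ℤ: [12, 1]; 2 cycles in total.
n − c = 13 − 2 = 11; sign = (−1)^11 = -1.

-1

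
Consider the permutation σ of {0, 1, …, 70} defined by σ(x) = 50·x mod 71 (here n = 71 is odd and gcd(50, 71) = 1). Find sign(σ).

Orbit of 12 under x↦50x: [12, 32, 38, 54, 2, 29, 30]… (length divides ord_71(50)).
Cycle type of π: 35×2 + 1; total 3 cycles.
71 − 3 = 68 transpositions; sign(π) = (−1)^68 = +1.
Check: (50/71) = +1 by Zolotarev.

+1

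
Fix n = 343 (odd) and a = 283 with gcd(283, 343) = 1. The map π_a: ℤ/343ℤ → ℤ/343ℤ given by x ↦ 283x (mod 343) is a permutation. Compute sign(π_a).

Orbit of 278 under x↦283x: [278, 127, 269, 324, 111, 200, 5]… (length divides ord_343(283)).
Decompose π into cycles: lengths [294, 42, 6, 1] (4 cycles, including the fixed point 0).
n − c = 343 − 4 = 339; sign = (−1)^339 = -1.
Via Zolotarev, sign(π_{283}) = (283|343) = -1.

-1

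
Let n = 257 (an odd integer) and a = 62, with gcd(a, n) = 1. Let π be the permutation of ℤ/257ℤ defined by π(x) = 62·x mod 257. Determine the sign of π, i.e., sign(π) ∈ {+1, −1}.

+1

Orbit of 15 under x↦62x: [15, 159, 92, 50, 16, 221, 81]… (length divides ord_257(62)).
π_62 has 3 disjoint cycles with lengths [128, 128, 1] on {0,…,256}.
With 3 cycles on 257 points, sign = (−1)^{257−3} = +1.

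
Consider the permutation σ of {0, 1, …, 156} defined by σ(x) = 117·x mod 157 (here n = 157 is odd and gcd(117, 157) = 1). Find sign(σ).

Orbit of 46 under x↦117x: [46, 44, 124, 64, 109, 36, 130]… (length divides ord_157(117)).
Cycle lengths of π_117 on ℤ/157ℤ: [78, 78, 1]; 3 cycles in total.
n − c = 157 − 3 = 154; sign = (−1)^154 = +1.
(117|157)_J = +1 (Zolotarev's lemma cross-check).

+1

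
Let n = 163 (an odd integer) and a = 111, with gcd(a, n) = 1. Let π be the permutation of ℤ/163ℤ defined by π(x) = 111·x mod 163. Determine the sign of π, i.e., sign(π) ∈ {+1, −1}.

+1

Orbit of 41 under x↦111x: [41, 150, 24, 56, 22, 160, 156]… (length divides ord_163(111)).
Cycle type of π: 81×2 + 1; total 3 cycles.
n − c = 163 − 3 = 160; sign = (−1)^160 = +1.
Zolotarev: (111|163) = +1, matching the cycle-count sign.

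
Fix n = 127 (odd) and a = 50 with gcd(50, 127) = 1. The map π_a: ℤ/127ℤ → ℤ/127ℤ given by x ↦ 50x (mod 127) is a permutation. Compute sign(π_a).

+1

Start at x=100: 100 → 47 → 64 → 25 → 107 → 16 → 38 → … (one orbit).
Cycle type of π: 21×6 + 1; total 7 cycles.
With 7 cycles on 127 points, sign = (−1)^{127−7} = +1.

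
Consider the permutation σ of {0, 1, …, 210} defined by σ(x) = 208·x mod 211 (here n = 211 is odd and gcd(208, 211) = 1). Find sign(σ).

Trace 119: π^k(119) = [119, 65, 16, 163, 144, 201, 30] for k=0..6.
Cycle lengths of π_208 on ℤ/211ℤ: [105, 105, 1]; 3 cycles in total.
With 3 cycles on 211 points, sign = (−1)^{211−3} = +1.

+1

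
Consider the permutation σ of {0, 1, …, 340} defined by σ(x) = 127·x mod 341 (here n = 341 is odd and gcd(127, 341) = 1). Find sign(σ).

+1

Trace 67: π^k(67) = [67, 325, 14, 73, 64, 285, 49] for k=0..6.
Cycle lengths of π_127 on ℤ/341ℤ: [30, 30, 30, 30, 30, 30, 30, 30, 30, 30, 30, 10, 1]; 13 cycles in total.
13 cycles on 341: each ℓ→(−1)^(ℓ−1), product (−1)^328 = +1.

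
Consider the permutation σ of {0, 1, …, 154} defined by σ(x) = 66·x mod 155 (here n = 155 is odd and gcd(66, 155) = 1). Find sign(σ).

+1

Start at x=66: 66 → 16 → 126 → 101 → 1 → 66 (one orbit).
Cycle lengths of π_66 on ℤ/155ℤ: [5, 5, 5, 5, 5, 5, 5, 5, 5, 5, 5, 5, 5, 5, 5, 5, 5, 5, 5, 5, 5, 5, 5, 5, 5, 5, 5, 5, 5, 5, 1, 1, 1, 1, 1]; 35 cycles in total.
sign(π) = (−1)^{n − #cycles} = (−1)^{155−35} = (−1)^120 = +1.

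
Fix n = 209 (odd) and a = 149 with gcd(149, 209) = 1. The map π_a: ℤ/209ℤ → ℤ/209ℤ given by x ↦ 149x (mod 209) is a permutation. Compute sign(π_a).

Trace 201: π^k(201) = [201, 62, 42, 197, 93, 63, 191] for k=0..6.
The orbit structure of x ↦ 149x mod 209: 6 orbits of sizes [90, 90, 10, 9, 9, 1].
6 cycles on 209: each ℓ→(−1)^(ℓ−1), product (−1)^203 = -1.
Zolotarev: (149|209) = -1, matching the cycle-count sign.

-1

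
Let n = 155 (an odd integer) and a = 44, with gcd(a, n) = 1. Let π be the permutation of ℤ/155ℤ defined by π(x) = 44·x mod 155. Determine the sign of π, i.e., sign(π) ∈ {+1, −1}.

-1

Trace 111: π^k(111) = [111, 79, 66, 114, 56, 139, 71] for k=0..6.
Cycle lengths of π_44 on ℤ/155ℤ: [30, 30, 30, 30, 30, 2, 2, 1]; 8 cycles in total.
With 8 cycles on 155 points, sign = (−1)^{155−8} = -1.
Zolotarev: (44|155) = -1, matching the cycle-count sign.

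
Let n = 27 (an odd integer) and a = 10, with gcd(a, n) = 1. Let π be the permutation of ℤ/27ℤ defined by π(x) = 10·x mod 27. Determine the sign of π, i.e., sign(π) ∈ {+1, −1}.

Trace 19: π^k(19) = [19, 1, 10] for k=0..2.
π_10 has 15 disjoint cycles with lengths [3, 3, 3, 3, 3, 3, 1, 1, 1, 1, 1, 1, 1, 1, 1] on {0,…,26}.
15 cycles on 27: each ℓ→(−1)^(ℓ−1), product (−1)^12 = +1.
Via Zolotarev, sign(π_{10}) = (10|27) = +1.

+1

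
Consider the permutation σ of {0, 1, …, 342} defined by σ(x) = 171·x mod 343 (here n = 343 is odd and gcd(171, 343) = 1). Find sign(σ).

Trace 125: π^k(125) = [125, 109, 117, 113, 115, 114, 286] for k=0..6.
4 cycles of lengths [294, 42, 6, 1].
343 − 4 = 339 transpositions; sign(π) = (−1)^339 = -1.
Check: (171/343) = -1 by Zolotarev.

-1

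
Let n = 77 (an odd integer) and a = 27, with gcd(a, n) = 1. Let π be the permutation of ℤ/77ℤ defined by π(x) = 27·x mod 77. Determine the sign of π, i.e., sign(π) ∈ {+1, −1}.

-1

Start at x=34: 34 → 71 → 69 → 15 → 20 → 1 → 27 → … (one orbit).
Cycle lengths of π_27 on ℤ/77ℤ: [10, 10, 10, 10, 10, 10, 5, 5, 2, 2, 2, 1]; 12 cycles in total.
sign(π) = (−1)^{n − #cycles} = (−1)^{77−12} = (−1)^65 = -1.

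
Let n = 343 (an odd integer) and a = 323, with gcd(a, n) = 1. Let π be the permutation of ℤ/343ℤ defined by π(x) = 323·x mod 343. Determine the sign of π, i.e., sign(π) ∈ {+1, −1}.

Orbit of 323 under x↦323x: [323, 57, 232, 162, 190, 316, 197]… (length divides ord_343(323)).
Cycle type of π: 49×6 + 7×6 + 1×7; total 19 cycles.
Σ(ℓ_i−1) = 343−19 = 324; sign = (−1)^324 = +1.

+1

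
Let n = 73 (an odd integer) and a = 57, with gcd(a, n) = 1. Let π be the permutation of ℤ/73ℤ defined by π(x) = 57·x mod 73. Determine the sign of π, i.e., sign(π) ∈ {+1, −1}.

+1

Start at x=41: 41 → 1 → 57 → 37 → 65 → 55 → 69 → … (one orbit).
The orbit structure of x ↦ 57x mod 73: 5 orbits of sizes [18, 18, 18, 18, 1].
n − c = 73 − 5 = 68; sign = (−1)^68 = +1.
Via Zolotarev, sign(π_{57}) = (57|73) = +1.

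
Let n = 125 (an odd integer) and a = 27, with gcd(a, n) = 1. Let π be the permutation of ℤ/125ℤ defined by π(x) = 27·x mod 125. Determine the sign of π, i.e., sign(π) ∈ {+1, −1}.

-1

Start at x=124: 124 → 98 → 21 → 67 → 59 → 93 → 11 → … (one orbit).
Cycle lengths of π_27 on ℤ/125ℤ: [100, 20, 4, 1]; 4 cycles in total.
125 − 4 = 121 transpositions; sign(π) = (−1)^121 = -1.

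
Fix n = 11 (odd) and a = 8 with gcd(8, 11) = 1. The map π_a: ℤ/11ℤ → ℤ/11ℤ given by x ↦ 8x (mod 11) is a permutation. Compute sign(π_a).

-1

Orbit of 3 under x↦8x: [3, 2, 5, 7, 1, 8, 9]… (length divides ord_11(8)).
Decompose π into cycles: lengths [10, 1] (2 cycles, including the fixed point 0).
Σ(ℓ_i−1) = 11−2 = 9; sign = (−1)^9 = -1.
Via Zolotarev, sign(π_{8}) = (8|11) = -1.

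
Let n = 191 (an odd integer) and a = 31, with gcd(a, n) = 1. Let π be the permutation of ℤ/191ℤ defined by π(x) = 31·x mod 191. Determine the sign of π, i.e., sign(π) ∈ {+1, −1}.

-1

Trace 70: π^k(70) = [70, 69, 38, 32, 37, 1, 31] for k=0..6.
Cycle lengths of π_31 on ℤ/191ℤ: [38, 38, 38, 38, 38, 1]; 6 cycles in total.
Σ(ℓ_i−1) = 191−6 = 185; sign = (−1)^185 = -1.
The Jacobi symbol (31|191) = -1 (Zolotarev) agrees.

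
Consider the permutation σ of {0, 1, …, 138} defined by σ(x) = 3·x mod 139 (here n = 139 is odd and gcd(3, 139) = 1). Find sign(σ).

Start at x=60: 60 → 41 → 123 → 91 → 134 → 124 → 94 → … (one orbit).
Cycle lengths of π_3 on ℤ/139ℤ: [138, 1]; 2 cycles in total.
139 − 2 = 137 transpositions; sign(π) = (−1)^137 = -1.
Via Zolotarev, sign(π_{3}) = (3|139) = -1.

-1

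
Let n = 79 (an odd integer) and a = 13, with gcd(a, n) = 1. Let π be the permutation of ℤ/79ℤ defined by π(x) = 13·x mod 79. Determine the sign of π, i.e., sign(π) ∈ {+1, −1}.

Orbit of 20 under x↦13x: [20, 23, 62, 16, 50, 18, 76]… (length divides ord_79(13)).
Cycle type of π: 39×2 + 1; total 3 cycles.
3 cycles on 79: each ℓ→(−1)^(ℓ−1), product (−1)^76 = +1.
Via Zolotarev, sign(π_{13}) = (13|79) = +1.

+1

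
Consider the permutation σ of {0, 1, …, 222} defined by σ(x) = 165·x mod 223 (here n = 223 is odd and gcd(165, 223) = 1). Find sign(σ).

-1

Start at x=51: 51 → 164 → 77 → 217 → 125 → 109 → 145 → … (one orbit).
Cycle type of π: 222 + 1; total 2 cycles.
Σ(ℓ_i−1) = 223−2 = 221; sign = (−1)^221 = -1.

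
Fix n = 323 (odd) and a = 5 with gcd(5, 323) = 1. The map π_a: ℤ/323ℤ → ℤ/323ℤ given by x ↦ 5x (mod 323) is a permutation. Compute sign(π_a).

Trace 258: π^k(258) = [258, 321, 313, 273, 73, 42, 210] for k=0..6.
Cycle lengths of π_5 on ℤ/323ℤ: [144, 144, 16, 9, 9, 1]; 6 cycles in total.
n − c = 323 − 6 = 317; sign = (−1)^317 = -1.

-1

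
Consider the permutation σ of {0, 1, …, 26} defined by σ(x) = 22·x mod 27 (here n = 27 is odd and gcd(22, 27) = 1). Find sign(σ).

Start at x=16: 16 → 1 → 22 → 25 → 10 → 4 → 7 → … (one orbit).
π_22 has 7 disjoint cycles with lengths [9, 9, 3, 3, 1, 1, 1] on {0,…,26}.
With 7 cycles on 27 points, sign = (−1)^{27−7} = +1.
Check: (22/27) = +1 by Zolotarev.

+1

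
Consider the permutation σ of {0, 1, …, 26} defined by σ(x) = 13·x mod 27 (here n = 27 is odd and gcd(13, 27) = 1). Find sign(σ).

Trace 4: π^k(4) = [4, 25, 1, 13, 7, 10, 22] for k=0..6.
Decompose π into cycles: lengths [9, 9, 3, 3, 1, 1, 1] (7 cycles, including the fixed point 0).
sign(π) = (−1)^{n − #cycles} = (−1)^{27−7} = (−1)^20 = +1.
Check: (13/27) = +1 by Zolotarev.

+1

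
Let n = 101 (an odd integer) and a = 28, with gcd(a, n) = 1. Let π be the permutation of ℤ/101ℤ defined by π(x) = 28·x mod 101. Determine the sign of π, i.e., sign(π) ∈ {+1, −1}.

-1

Trace 57: π^k(57) = [57, 81, 46, 76, 7, 95, 34] for k=0..6.
Cycle lengths of π_28 on ℤ/101ℤ: [100, 1]; 2 cycles in total.
With 2 cycles on 101 points, sign = (−1)^{101−2} = -1.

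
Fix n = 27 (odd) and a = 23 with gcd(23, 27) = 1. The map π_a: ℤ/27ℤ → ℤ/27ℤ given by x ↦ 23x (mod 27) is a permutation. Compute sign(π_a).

-1

Start at x=14: 14 → 25 → 8 → 22 → 20 → 1 → 23 → … (one orbit).
Decompose π into cycles: lengths [18, 6, 2, 1] (4 cycles, including the fixed point 0).
With 4 cycles on 27 points, sign = (−1)^{27−4} = -1.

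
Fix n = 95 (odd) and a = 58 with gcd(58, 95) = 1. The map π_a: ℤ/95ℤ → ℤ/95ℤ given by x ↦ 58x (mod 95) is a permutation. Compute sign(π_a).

Start at x=39: 39 → 77 → 1 → 58 → 39 (one orbit).
Cycle lengths of π_58 on ℤ/95ℤ: [4, 4, 4, 4, 4, 4, 4, 4, 4, 4, 4, 4, 4, 4, 4, 4, 4, 4, 4, 1, 1, 1, 1, 1, 1, 1, 1, 1, 1, 1, 1, 1, 1, 1, 1, 1, 1, 1]; 38 cycles in total.
With 38 cycles on 95 points, sign = (−1)^{95−38} = -1.
(58|95)_J = -1 (Zolotarev's lemma cross-check).

-1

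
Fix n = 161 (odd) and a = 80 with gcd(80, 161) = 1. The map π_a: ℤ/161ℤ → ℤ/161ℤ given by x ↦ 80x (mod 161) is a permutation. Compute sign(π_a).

+1

Trace 38: π^k(38) = [38, 142, 90, 116, 103, 29, 66] for k=0..6.
Cycle type of π: 66×2 + 22 + 6 + 1; total 5 cycles.
5 cycles on 161: each ℓ→(−1)^(ℓ−1), product (−1)^156 = +1.
Via Zolotarev, sign(π_{80}) = (80|161) = +1.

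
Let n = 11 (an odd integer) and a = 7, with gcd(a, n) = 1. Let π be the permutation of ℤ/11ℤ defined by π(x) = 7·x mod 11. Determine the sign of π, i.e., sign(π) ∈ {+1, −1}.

-1

Trace 1: π^k(1) = [1, 7, 5, 2, 3, 10, 4] for k=0..6.
π_7 has 2 disjoint cycles with lengths [10, 1] on {0,…,10}.
11 − 2 = 9 transpositions; sign(π) = (−1)^9 = -1.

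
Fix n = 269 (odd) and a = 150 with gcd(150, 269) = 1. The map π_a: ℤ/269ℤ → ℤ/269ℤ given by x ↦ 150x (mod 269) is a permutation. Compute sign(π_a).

Orbit of 233 under x↦150x: [233, 249, 228, 37, 170, 214, 89]… (length divides ord_269(150)).
Cycle lengths of π_150 on ℤ/269ℤ: [134, 134, 1]; 3 cycles in total.
269 − 3 = 266 transpositions; sign(π) = (−1)^266 = +1.

+1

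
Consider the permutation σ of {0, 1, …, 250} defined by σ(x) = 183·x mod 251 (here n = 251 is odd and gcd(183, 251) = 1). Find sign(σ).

Trace 65: π^k(65) = [65, 98, 113, 97, 181, 242, 110] for k=0..6.
π_183 has 2 disjoint cycles with lengths [250, 1] on {0,…,250}.
n − c = 251 − 2 = 249; sign = (−1)^249 = -1.
Zolotarev: (183|251) = -1, matching the cycle-count sign.

-1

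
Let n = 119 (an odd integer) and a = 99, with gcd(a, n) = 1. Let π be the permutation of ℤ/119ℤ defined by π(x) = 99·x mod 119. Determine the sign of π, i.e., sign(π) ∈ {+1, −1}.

Start at x=22: 22 → 36 → 113 → 1 → 99 → 43 → 92 → … (one orbit).
Decompose π into cycles: lengths [16, 16, 16, 16, 16, 16, 16, 1, 1, 1, 1, 1, 1, 1] (14 cycles, including the fixed point 0).
119 − 14 = 105 transpositions; sign(π) = (−1)^105 = -1.
The Jacobi symbol (99|119) = -1 (Zolotarev) agrees.

-1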